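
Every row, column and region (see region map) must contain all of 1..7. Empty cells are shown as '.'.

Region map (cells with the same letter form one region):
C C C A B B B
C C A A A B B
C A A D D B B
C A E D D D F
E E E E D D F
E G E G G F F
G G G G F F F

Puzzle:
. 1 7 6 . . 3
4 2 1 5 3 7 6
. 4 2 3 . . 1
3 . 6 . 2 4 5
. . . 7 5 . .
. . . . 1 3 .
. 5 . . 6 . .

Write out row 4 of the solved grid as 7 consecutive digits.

row 1, column 1 = 5: row 1 has {1,3,6,7}; col 1 has {3,4}; region has {1,2,3,4,7} → only 5 remains.
row 1, column 5 = 4: row 1 has {1,3,5,6,7}; col 5 has {1,2,3,5,6}; region has {1,3,6,7} → only 4 remains.
row 1, column 6 = 2: row 1 has {1,3,4,5,6,7}; col 6 has {3,4,7}; region has {1,3,4,6,7} → only 2 remains.
row 3, column 1 = 6: row 3 has {1,2,3,4}; col 1 has {3,4,5}; region has {1,2,3,4,5,7} → only 6 remains.
row 3, column 5 = 7: row 3 has {1,2,3,4,6}; col 5 has {1,2,3,4,5,6}; region has {2,3,4,5} → only 7 remains.
row 3, column 6 = 5: row 3 has {1,2,3,4,6,7}; col 6 has {2,3,4,7}; region has {1,2,3,4,6,7} → only 5 remains.
row 4, column 2 = 7: row 4 has {2,3,4,5,6}; col 2 has {1,2,4,5}; region has {1,2,3,4,5,6} → only 7 remains.
row 4, column 4 = 1: row 4 has {2,3,4,5,6,7}; col 4 has {3,5,6,7}; region has {2,3,4,5,7} → only 1 remains.

3761245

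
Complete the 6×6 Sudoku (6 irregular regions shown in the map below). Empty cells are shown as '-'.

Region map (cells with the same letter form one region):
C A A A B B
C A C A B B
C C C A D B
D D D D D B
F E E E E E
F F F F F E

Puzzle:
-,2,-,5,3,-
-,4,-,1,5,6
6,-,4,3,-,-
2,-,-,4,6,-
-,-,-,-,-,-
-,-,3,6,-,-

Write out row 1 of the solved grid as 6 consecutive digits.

126534

row 1, column 1 = 1: row 1 has {2,3,5}; col 1 has {2,6}; region has {4,6} → only 1 remains.
row 1, column 3 = 6: row 1 has {1,2,3,5}; col 3 has {3,4}; region has {1,2,3,4,5} → only 6 remains.
row 1, column 6 = 4: row 1 has {1,2,3,5,6}; col 6 has {6}; region has {3,5,6} → only 4 remains.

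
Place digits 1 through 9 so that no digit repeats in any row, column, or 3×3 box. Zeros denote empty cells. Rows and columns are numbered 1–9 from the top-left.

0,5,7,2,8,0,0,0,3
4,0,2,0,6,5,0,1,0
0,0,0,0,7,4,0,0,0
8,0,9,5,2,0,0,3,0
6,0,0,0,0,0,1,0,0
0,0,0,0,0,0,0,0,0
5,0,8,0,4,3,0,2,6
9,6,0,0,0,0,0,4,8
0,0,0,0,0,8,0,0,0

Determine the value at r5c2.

r1c1 = 1: row 1 has {2,3,5,7,8}; col 1 has {4,5,6,8,9}; box has {2,4,5,7} → only 1 remains.
r1c6 = 9: row 1 has {1,2,3,5,7,8}; col 6 has {3,4,5,8}; box has {2,4,5,6,7,8} → only 9 remains.
r1c8 = 6: row 1 has {1,2,3,5,7,8,9}; col 8 has {1,2,3,4}; box has {1,3} → only 6 remains.
r2c4 = 3: row 2 has {1,2,4,5,6}; col 4 has {2,5}; box has {2,4,5,6,7,8,9} → only 3 remains.
r3c1 = 3: row 3 has {4,7}; col 1 has {1,4,5,6,8,9}; box has {1,2,4,5,7} → only 3 remains.
r3c3 = 6: row 3 has {3,4,7}; col 3 has {2,7,8,9}; box has {1,2,3,4,5,7} → only 6 remains.
r3c4 = 1: row 3 has {3,4,6,7}; col 4 has {2,3,5}; box has {2,3,4,5,6,7,8,9} → only 1 remains.
r5c6 = 7: row 5 has {1,6}; col 6 has {3,4,5,8,9}; box has {2,5} → only 7 remains.
r8c4 = 7: row 8 has {4,6,8,9}; col 4 has {1,2,3,5}; box has {3,4,8} → only 7 remains.
r1c7 = 4: row 1 has {1,2,3,5,6,7,8,9}; col 7 has {1}; box has {1,3,6} → only 4 remains.
r7c4 = 9: row 7 has {2,3,4,5,6,8}; col 4 has {1,2,3,5,7}; box has {3,4,7,8} → only 9 remains.
r7c7 = 7: row 7 has {2,3,4,5,6,8,9}; col 7 has {1,4}; box has {2,4,6,8} → only 7 remains.
r9c4 = 6: row 9 has {8}; col 4 has {1,2,3,5,7,9}; box has {3,4,7,8,9} → only 6 remains.
r4c7 = 6: row 4 has {2,3,5,8,9}; col 7 has {1,4,7}; box has {1,3} → only 6 remains.
r7c2 = 1: row 7 has {2,3,4,5,6,7,8,9}; col 2 has {5,6}; box has {5,6,8,9} → only 1 remains.
r8c3 = 3: row 8 has {4,6,7,8,9}; col 3 has {2,6,7,8,9}; box has {1,5,6,8,9} → only 3 remains.
r8c7 = 5: row 8 has {3,4,6,7,8,9}; col 7 has {1,4,6,7}; box has {2,4,6,7,8} → only 5 remains.
r9c3 = 4: row 9 has {6,8}; col 3 has {2,3,6,7,8,9}; box has {1,3,5,6,8,9} → only 4 remains.
r9c8 = 9: row 9 has {4,6,8}; col 8 has {1,2,3,4,6}; box has {2,4,5,6,7,8} → only 9 remains.
r9c9 = 1: row 9 has {4,6,8,9}; col 9 has {3,6,8}; box has {2,4,5,6,7,8,9} → only 1 remains.
r4c6 = 1: row 4 has {2,3,5,6,8,9}; col 6 has {3,4,5,7,8,9}; box has {2,5,7} → only 1 remains.
r5c3 = 5: row 5 has {1,6,7}; col 3 has {2,3,4,6,7,8,9}; box has {6,8,9} → only 5 remains.
r5c8 = 8: row 5 has {1,5,6,7}; col 8 has {1,2,3,4,6,9}; box has {1,3,6} → only 8 remains.
r6c3 = 1: row 6 has {}; col 3 has {2,3,4,5,6,7,8,9}; box has {5,6,8,9} → only 1 remains.
r6c6 = 6: row 6 has {1}; col 6 has {1,3,4,5,7,8,9}; box has {1,2,5,7} → only 6 remains.
r8c5 = 1: row 8 has {3,4,5,6,7,8,9}; col 5 has {2,4,6,7,8}; box has {3,4,6,7,8,9} → only 1 remains.
r8c6 = 2: row 8 has {1,3,4,5,6,7,8,9}; col 6 has {1,3,4,5,6,7,8,9}; box has {1,3,4,6,7,8,9} → only 2 remains.
r9c5 = 5: row 9 has {1,4,6,8,9}; col 5 has {1,2,4,6,7,8}; box has {1,2,3,4,6,7,8,9} → only 5 remains.
r9c7 = 3: row 9 has {1,4,5,6,8,9}; col 7 has {1,4,5,6,7}; box has {1,2,4,5,6,7,8,9} → only 3 remains.
r3c8 = 5: row 3 has {1,3,4,6,7}; col 8 has {1,2,3,4,6,8,9}; box has {1,3,4,6} → only 5 remains.
r5c4 = 4: row 5 has {1,5,6,7,8}; col 4 has {1,2,3,5,6,7,9}; box has {1,2,5,6,7} → only 4 remains.
r6c4 = 8: row 6 has {1,6}; col 4 has {1,2,3,4,5,6,7,9}; box has {1,2,4,5,6,7} → only 8 remains.
r6c8 = 7: row 6 has {1,6,8}; col 8 has {1,2,3,4,5,6,8,9}; box has {1,3,6,8} → only 7 remains.
r4c9 = 4: row 4 has {1,2,3,5,6,8,9}; col 9 has {1,3,6,8}; box has {1,3,6,7,8} → only 4 remains.
r6c1 = 2: row 6 has {1,6,7,8}; col 1 has {1,3,4,5,6,8,9}; box has {1,5,6,8,9} → only 2 remains.
r6c7 = 9: row 6 has {1,2,6,7,8}; col 7 has {1,3,4,5,6,7}; box has {1,3,4,6,7,8} → only 9 remains.
r6c9 = 5: row 6 has {1,2,6,7,8,9}; col 9 has {1,3,4,6,8}; box has {1,3,4,6,7,8,9} → only 5 remains.
r9c1 = 7: row 9 has {1,3,4,5,6,8,9}; col 1 has {1,2,3,4,5,6,8,9}; box has {1,3,4,5,6,8,9} → only 7 remains.
r9c2 = 2: row 9 has {1,3,4,5,6,7,8,9}; col 2 has {1,5,6}; box has {1,3,4,5,6,7,8,9} → only 2 remains.
r2c7 = 8: row 2 has {1,2,3,4,5,6}; col 7 has {1,3,4,5,6,7,9}; box has {1,3,4,5,6} → only 8 remains.
r3c7 = 2: row 3 has {1,3,4,5,6,7}; col 7 has {1,3,4,5,6,7,8,9}; box has {1,3,4,5,6,8} → only 2 remains.
r3c9 = 9: row 3 has {1,2,3,4,5,6,7}; col 9 has {1,3,4,5,6,8}; box has {1,2,3,4,5,6,8} → only 9 remains.
r4c2 = 7: row 4 has {1,2,3,4,5,6,8,9}; col 2 has {1,2,5,6}; box has {1,2,5,6,8,9} → only 7 remains.
r5c2 = 3: row 5 has {1,4,5,6,7,8}; col 2 has {1,2,5,6,7}; box has {1,2,5,6,7,8,9} → only 3 remains.

3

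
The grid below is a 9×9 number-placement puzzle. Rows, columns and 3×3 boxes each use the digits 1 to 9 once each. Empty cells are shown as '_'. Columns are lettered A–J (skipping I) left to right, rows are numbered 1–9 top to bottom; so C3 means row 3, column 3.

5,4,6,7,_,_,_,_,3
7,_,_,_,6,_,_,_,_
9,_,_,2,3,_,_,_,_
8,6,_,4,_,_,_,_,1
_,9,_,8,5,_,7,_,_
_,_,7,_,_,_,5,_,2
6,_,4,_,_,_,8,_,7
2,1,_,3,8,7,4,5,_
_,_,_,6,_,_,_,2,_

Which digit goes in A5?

B3 = 8: row 3 has {2,3,9}; col 2 has {1,4,6,9}; box has {4,5,6,7,9} → only 8 remains.
C3 = 1: row 3 has {2,3,8,9}; col 3 has {4,6,7}; box has {4,5,6,7,8,9} → only 1 remains.
G3 = 6: row 3 has {1,2,3,8,9}; col 7 has {4,5,7,8}; box has {3} → only 6 remains.
B6 = 3: row 6 has {2,5,7}; col 2 has {1,4,6,8,9}; box has {6,7,8,9} → only 3 remains.
B7 = 5: row 7 has {4,6,7,8}; col 2 has {1,3,4,6,8,9}; box has {1,2,4,6} → only 5 remains.
C8 = 9: row 8 has {1,2,3,4,5,7,8}; col 3 has {1,4,6,7}; box has {1,2,4,5,6} → only 9 remains.
J8 = 6: row 8 has {1,2,3,4,5,7,8,9}; col 9 has {1,2,3,7}; box has {2,4,5,7,8} → only 6 remains.
A9 = 3: row 9 has {2,6}; col 1 has {2,5,6,7,8,9}; box has {1,2,4,5,6,9} → only 3 remains.
B9 = 7: row 9 has {2,3,6}; col 2 has {1,3,4,5,6,8,9}; box has {1,2,3,4,5,6,9} → only 7 remains.
C9 = 8: row 9 has {2,3,6,7}; col 3 has {1,4,6,7,9}; box has {1,2,3,4,5,6,7,9} → only 8 remains.
J9 = 9: row 9 has {2,3,6,7,8}; col 9 has {1,2,3,6,7}; box has {2,4,5,6,7,8} → only 9 remains.
B2 = 2: row 2 has {6,7}; col 2 has {1,3,4,5,6,7,8,9}; box has {1,4,5,6,7,8,9} → only 2 remains.
C2 = 3: row 2 has {2,6,7}; col 3 has {1,4,6,7,8,9}; box has {1,2,4,5,6,7,8,9} → only 3 remains.
C5 = 2: row 5 has {5,7,8,9}; col 3 has {1,3,4,6,7,8,9}; box has {3,6,7,8,9} → only 2 remains.
J5 = 4: row 5 has {2,5,7,8,9}; col 9 has {1,2,3,6,7,9}; box has {1,2,5,7} → only 4 remains.
G9 = 1: row 9 has {2,3,6,7,8,9}; col 7 has {4,5,6,7,8}; box has {2,4,5,6,7,8,9} → only 1 remains.
G2 = 9: row 2 has {2,3,6,7}; col 7 has {1,4,5,6,7,8}; box has {3,6} → only 9 remains.
J3 = 5: row 3 has {1,2,3,6,8,9}; col 9 has {1,2,3,4,6,7,9}; box has {3,6,9} → only 5 remains.
C4 = 5: row 4 has {1,4,6,8}; col 3 has {1,2,3,4,6,7,8,9}; box has {2,3,6,7,8,9} → only 5 remains.
G4 = 3: row 4 has {1,4,5,6,8}; col 7 has {1,4,5,6,7,8,9}; box has {1,2,4,5,7} → only 3 remains.
H4 = 9: row 4 has {1,3,4,5,6,8}; col 8 has {2,5}; box has {1,2,3,4,5,7} → only 9 remains.
A5 = 1: row 5 has {2,4,5,7,8,9}; col 1 has {2,3,5,6,7,8,9}; box has {2,3,5,6,7,8,9} → only 1 remains.

1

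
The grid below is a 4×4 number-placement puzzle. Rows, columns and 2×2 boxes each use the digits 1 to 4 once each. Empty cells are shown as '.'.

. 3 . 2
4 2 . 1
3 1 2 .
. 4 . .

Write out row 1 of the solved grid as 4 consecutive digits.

row 1, column 1 = 1: row 1 has {2,3}; col 1 has {3,4}; box has {2,3,4} → only 1 remains.
row 1, column 3 = 4: row 1 has {1,2,3}; col 3 has {2}; box has {1,2} → only 4 remains.

1342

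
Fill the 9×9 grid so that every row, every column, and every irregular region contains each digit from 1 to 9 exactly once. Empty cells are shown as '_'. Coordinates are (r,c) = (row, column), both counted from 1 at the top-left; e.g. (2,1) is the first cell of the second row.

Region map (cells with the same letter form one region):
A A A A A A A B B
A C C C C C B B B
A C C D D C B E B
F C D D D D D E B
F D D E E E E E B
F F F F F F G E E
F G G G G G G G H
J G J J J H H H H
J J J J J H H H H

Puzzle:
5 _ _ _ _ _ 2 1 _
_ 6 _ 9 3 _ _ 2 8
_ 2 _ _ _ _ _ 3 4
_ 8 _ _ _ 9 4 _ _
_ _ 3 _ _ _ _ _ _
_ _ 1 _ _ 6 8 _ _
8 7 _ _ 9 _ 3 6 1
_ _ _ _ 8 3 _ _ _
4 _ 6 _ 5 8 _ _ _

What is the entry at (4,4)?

(3,4) = 8 (hidden single in row 3).
(1,3) = 8 (hidden single in row 1).
(5,8) = 8 (hidden single in row 5).
(3,1) = 6 (hidden single in column 1).
(1,9) = 6 (hidden single in row 1).
(1,2) = 9 (hidden single in row 1).
(1,4) = 3 (hidden single in row 1).
(3,7) = 9 (hidden single in row 3).
(9,7) = 7 (sole candidate).
(9,8) = 9 (sole candidate).
(9,9) = 2 (sole candidate).
(2,7) = 5 (sole candidate).
(5,9) = 7 (sole candidate).
(8,7) = 6 (sole candidate).
(8,9) = 5 (sole candidate).
(9,4) = 1 (sole candidate).
(4,9) = 3 (sole candidate).
(5,7) = 1 (sole candidate).
(6,9) = 9 (sole candidate).
(8,8) = 4 (sole candidate).
(9,2) = 3 (sole candidate).
(5,2) = 5 (sole candidate).
(6,2) = 4 (sole candidate).
(8,2) = 1 (sole candidate).
(4,5) = 1 (hidden single in row 4).
(4,8) = 5 (hidden single in row 4).
(3,5) = 7 (sole candidate).
(4,3) = 2 (sole candidate).
(4,4) = 6: row 4 has {1,2,3,4,5,8,9}; col 4 has {1,3,8,9}; region has {1,2,3,4,5,7,8,9} → only 6 remains.

6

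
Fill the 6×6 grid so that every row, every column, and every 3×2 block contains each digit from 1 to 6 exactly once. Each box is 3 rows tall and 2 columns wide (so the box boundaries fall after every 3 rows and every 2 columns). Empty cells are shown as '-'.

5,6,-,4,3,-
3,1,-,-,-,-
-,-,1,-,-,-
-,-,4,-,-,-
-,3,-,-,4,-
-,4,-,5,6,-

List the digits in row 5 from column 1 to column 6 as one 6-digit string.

R1C3 = 2: row 1 has {3,4,5,6}; col 3 has {1,4}; box has {1,4} → only 2 remains.
R1C6 = 1: row 1 has {2,3,4,5,6}; col 6 has {}; box has {3} → only 1 remains.
R2C4 = 6: row 2 has {1,3}; col 4 has {4,5}; box has {1,2,4} → only 6 remains.
R3C2 = 2: row 3 has {1}; col 2 has {1,3,4,6}; box has {1,3,5,6} → only 2 remains.
R3C4 = 3: row 3 has {1,2}; col 4 has {4,5,6}; box has {1,2,4,6} → only 3 remains.
R3C5 = 5: row 3 has {1,2,3}; col 5 has {3,4,6}; box has {1,3} → only 5 remains.
R4C2 = 5: row 4 has {4}; col 2 has {1,2,3,4,6}; box has {3,4} → only 5 remains.
R5C3 = 6: row 5 has {3,4}; col 3 has {1,2,4}; box has {4,5} → only 6 remains.
R6C3 = 3: row 6 has {4,5,6}; col 3 has {1,2,4,6}; box has {4,5,6} → only 3 remains.
R6C6 = 2: row 6 has {3,4,5,6}; col 6 has {1}; box has {4,6} → only 2 remains.
R2C3 = 5: row 2 has {1,3,6}; col 3 has {1,2,3,4,6}; box has {1,2,3,4,6} → only 5 remains.
R2C5 = 2: row 2 has {1,3,5,6}; col 5 has {3,4,5,6}; box has {1,3,5} → only 2 remains.
R2C6 = 4: row 2 has {1,2,3,5,6}; col 6 has {1,2}; box has {1,2,3,5} → only 4 remains.
R3C1 = 4: row 3 has {1,2,3,5}; col 1 has {3,5}; box has {1,2,3,5,6} → only 4 remains.
R3C6 = 6: row 3 has {1,2,3,4,5}; col 6 has {1,2,4}; box has {1,2,3,4,5} → only 6 remains.
R4C5 = 1: row 4 has {4,5}; col 5 has {2,3,4,5,6}; box has {2,4,6} → only 1 remains.
R4C6 = 3: row 4 has {1,4,5}; col 6 has {1,2,4,6}; box has {1,2,4,6} → only 3 remains.
R5C6 = 5: row 5 has {3,4,6}; col 6 has {1,2,3,4,6}; box has {1,2,3,4,6} → only 5 remains.
R6C1 = 1: row 6 has {2,3,4,5,6}; col 1 has {3,4,5}; box has {3,4,5} → only 1 remains.
R4C4 = 2: row 4 has {1,3,4,5}; col 4 has {3,4,5,6}; box has {3,4,5,6} → only 2 remains.
R5C1 = 2: row 5 has {3,4,5,6}; col 1 has {1,3,4,5}; box has {1,3,4,5} → only 2 remains.
R5C4 = 1: row 5 has {2,3,4,5,6}; col 4 has {2,3,4,5,6}; box has {2,3,4,5,6} → only 1 remains.

236145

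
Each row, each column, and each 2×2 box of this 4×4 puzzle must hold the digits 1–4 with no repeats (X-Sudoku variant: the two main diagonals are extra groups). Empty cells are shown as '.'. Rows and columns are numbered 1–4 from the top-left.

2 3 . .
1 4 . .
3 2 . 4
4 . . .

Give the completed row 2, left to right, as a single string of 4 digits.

1432

r1c4 = 1: row 1 has {2,3}; col 4 has {4}; box has {}; anti-diagonal has {2,4} → only 1 remains.
r2c3 = 3: row 2 has {1,4}; col 3 has {}; box has {1}; anti-diagonal has {1,2,4} → only 3 remains.
r2c4 = 2: row 2 has {1,3,4}; col 4 has {1,4}; box has {1,3} → only 2 remains.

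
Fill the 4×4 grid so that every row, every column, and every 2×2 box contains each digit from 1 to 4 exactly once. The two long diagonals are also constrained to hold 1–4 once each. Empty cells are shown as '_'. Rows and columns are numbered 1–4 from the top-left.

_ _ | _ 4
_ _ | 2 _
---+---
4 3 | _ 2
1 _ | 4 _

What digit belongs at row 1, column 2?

1

row 2, column 1 = 3: row 2 has {2}; col 1 has {1,4}; box has {} → only 3 remains.
row 2, column 4 = 1: row 2 has {2,3}; col 4 has {2,4}; box has {2,4} → only 1 remains.
row 3, column 3 = 1: row 3 has {2,3,4}; col 3 has {2,4}; box has {2,4}; main diagonal has {} → only 1 remains.
row 4, column 2 = 2: row 4 has {1,4}; col 2 has {3}; box has {1,3,4} → only 2 remains.
row 4, column 4 = 3: row 4 has {1,2,4}; col 4 has {1,2,4}; box has {1,2,4}; main diagonal has {1} → only 3 remains.
row 1, column 1 = 2: row 1 has {4}; col 1 has {1,3,4}; box has {3}; main diagonal has {1,3} → only 2 remains.
row 1, column 2 = 1: row 1 has {2,4}; col 2 has {2,3}; box has {2,3} → only 1 remains.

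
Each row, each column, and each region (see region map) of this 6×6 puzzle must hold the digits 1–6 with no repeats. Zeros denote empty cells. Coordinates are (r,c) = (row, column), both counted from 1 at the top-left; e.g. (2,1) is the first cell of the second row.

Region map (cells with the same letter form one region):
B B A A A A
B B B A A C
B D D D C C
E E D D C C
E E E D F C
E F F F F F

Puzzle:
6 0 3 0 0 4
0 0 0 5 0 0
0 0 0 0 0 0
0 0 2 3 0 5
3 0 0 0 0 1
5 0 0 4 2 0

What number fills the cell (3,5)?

(1,5) = 1: row 1 has {3,4,6}; col 5 has {2}; region has {3,4,5} → only 1 remains.
(2,5) = 6: row 2 has {5}; col 5 has {1,2}; region has {1,3,4,5} → only 6 remains.
(4,5) = 4: row 4 has {2,3,5}; col 5 has {1,2,6}; region has {1,5} → only 4 remains.
(5,4) = 6: row 5 has {1,3}; col 4 has {3,4,5}; region has {2,3} → only 6 remains.
(5,5) = 5: row 5 has {1,3,6}; col 5 has {1,2,4,6}; region has {2,4} → only 5 remains.
(1,4) = 2: row 1 has {1,3,4,6}; col 4 has {3,4,5,6}; region has {1,3,4,5,6} → only 2 remains.
(3,4) = 1: row 3 has {}; col 4 has {2,3,4,5,6}; region has {2,3,6} → only 1 remains.
(3,5) = 3: row 3 has {1}; col 5 has {1,2,4,5,6}; region has {1,4,5} → only 3 remains.

3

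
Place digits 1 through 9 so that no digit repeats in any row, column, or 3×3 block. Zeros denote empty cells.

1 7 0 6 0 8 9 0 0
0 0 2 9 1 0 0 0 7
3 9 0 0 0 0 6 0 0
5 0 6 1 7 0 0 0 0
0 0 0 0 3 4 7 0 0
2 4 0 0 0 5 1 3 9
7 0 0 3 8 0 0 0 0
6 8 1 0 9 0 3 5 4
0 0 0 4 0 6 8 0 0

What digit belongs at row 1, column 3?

row 2, column 6 = 3: row 2 has {1,2,7,9}; col 6 has {4,5,6,8}; box has {1,6,8,9} → only 3 remains.
row 4, column 2 = 3: row 4 has {1,5,6,7}; col 2 has {4,7,8,9}; box has {2,4,5,6} → only 3 remains.
row 5, column 2 = 1: row 5 has {3,4,7}; col 2 has {3,4,7,8,9}; box has {2,3,4,5,6} → only 1 remains.
row 6, column 4 = 8: row 6 has {1,2,3,4,5,9}; col 4 has {1,3,4,6,9}; box has {1,3,4,5,7} → only 8 remains.
row 6, column 5 = 6: row 6 has {1,2,3,4,5,8,9}; col 5 has {1,3,7,8,9}; box has {1,3,4,5,7,8} → only 6 remains.
row 7, column 7 = 2: row 7 has {3,7,8}; col 7 has {1,3,6,7,8,9}; box has {3,4,5,8} → only 2 remains.
row 9, column 1 = 9: row 9 has {4,6,8}; col 1 has {1,2,3,5,6,7}; box has {1,6,7,8} → only 9 remains.
row 9, column 9 = 1: row 9 has {4,6,8,9}; col 9 has {4,7,9}; box has {2,3,4,5,8} → only 1 remains.
row 4, column 7 = 4: row 4 has {1,3,5,6,7}; col 7 has {1,2,3,6,7,8,9}; box has {1,3,7,9} → only 4 remains.
row 5, column 1 = 8: row 5 has {1,3,4,7}; col 1 has {1,2,3,5,6,7,9}; box has {1,2,3,4,5,6} → only 8 remains.
row 5, column 3 = 9: row 5 has {1,3,4,7,8}; col 3 has {1,2,6}; box has {1,2,3,4,5,6,8} → only 9 remains.
row 5, column 4 = 2: row 5 has {1,3,4,7,8,9}; col 4 has {1,3,4,6,8,9}; box has {1,3,4,5,6,7,8} → only 2 remains.
row 5, column 8 = 6: row 5 has {1,2,3,4,7,8,9}; col 8 has {3,5}; box has {1,3,4,7,9} → only 6 remains.
row 5, column 9 = 5: row 5 has {1,2,3,4,6,7,8,9}; col 9 has {1,4,7,9}; box has {1,3,4,6,7,9} → only 5 remains.
row 6, column 3 = 7: row 6 has {1,2,3,4,5,6,8,9}; col 3 has {1,2,6,9}; box has {1,2,3,4,5,6,8,9} → only 7 remains.
row 7, column 2 = 5: row 7 has {2,3,7,8}; col 2 has {1,3,4,7,8,9}; box has {1,6,7,8,9} → only 5 remains.
row 7, column 3 = 4: row 7 has {2,3,5,7,8}; col 3 has {1,2,6,7,9}; box has {1,5,6,7,8,9} → only 4 remains.
row 7, column 6 = 1: row 7 has {2,3,4,5,7,8}; col 6 has {3,4,5,6,8}; box has {3,4,6,8,9} → only 1 remains.
row 7, column 8 = 9: row 7 has {1,2,3,4,5,7,8}; col 8 has {3,5,6}; box has {1,2,3,4,5,8} → only 9 remains.
row 7, column 9 = 6: row 7 has {1,2,3,4,5,7,8,9}; col 9 has {1,4,5,7,9}; box has {1,2,3,4,5,8,9} → only 6 remains.
row 8, column 4 = 7: row 8 has {1,3,4,5,6,8,9}; col 4 has {1,2,3,4,6,8,9}; box has {1,3,4,6,8,9} → only 7 remains.
row 8, column 6 = 2: row 8 has {1,3,4,5,6,7,8,9}; col 6 has {1,3,4,5,6,8}; box has {1,3,4,6,7,8,9} → only 2 remains.
row 9, column 2 = 2: row 9 has {1,4,6,8,9}; col 2 has {1,3,4,5,7,8,9}; box has {1,4,5,6,7,8,9} → only 2 remains.
row 9, column 3 = 3: row 9 has {1,2,4,6,8,9}; col 3 has {1,2,4,6,7,9}; box has {1,2,4,5,6,7,8,9} → only 3 remains.
row 9, column 5 = 5: row 9 has {1,2,3,4,6,8,9}; col 5 has {1,3,6,7,8,9}; box has {1,2,3,4,6,7,8,9} → only 5 remains.
row 9, column 8 = 7: row 9 has {1,2,3,4,5,6,8,9}; col 8 has {3,5,6,9}; box has {1,2,3,4,5,6,8,9} → only 7 remains.
row 1, column 3 = 5: row 1 has {1,6,7,8,9}; col 3 has {1,2,3,4,6,7,9}; box has {1,2,3,7,9} → only 5 remains.

5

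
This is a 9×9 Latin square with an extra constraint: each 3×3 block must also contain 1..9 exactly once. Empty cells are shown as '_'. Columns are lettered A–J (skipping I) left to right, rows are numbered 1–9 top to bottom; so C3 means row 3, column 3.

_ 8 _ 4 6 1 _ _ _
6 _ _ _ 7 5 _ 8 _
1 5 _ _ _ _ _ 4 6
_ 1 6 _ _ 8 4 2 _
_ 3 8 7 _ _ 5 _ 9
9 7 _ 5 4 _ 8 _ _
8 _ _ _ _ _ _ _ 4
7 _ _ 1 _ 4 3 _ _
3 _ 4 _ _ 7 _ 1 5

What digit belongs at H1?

A1 = 2 (sole candidate).
A4 = 5 (sole candidate).
A5 = 4 (sole candidate).
H5 = 6 (sole candidate).
C6 = 2 (sole candidate).
H6 = 3 (sole candidate).
J6 = 1 (sole candidate).
H8 = 9 (sole candidate).
J4 = 7 (sole candidate).
F5 = 2 (sole candidate).
F6 = 6 (sole candidate).
H7 = 7 (sole candidate).
C8 = 5 (sole candidate).
H1 = 5: row 1 has {1,2,4,6,8}; col 8 has {1,2,3,4,6,7,8,9}; box has {4,6,8} → only 5 remains.

5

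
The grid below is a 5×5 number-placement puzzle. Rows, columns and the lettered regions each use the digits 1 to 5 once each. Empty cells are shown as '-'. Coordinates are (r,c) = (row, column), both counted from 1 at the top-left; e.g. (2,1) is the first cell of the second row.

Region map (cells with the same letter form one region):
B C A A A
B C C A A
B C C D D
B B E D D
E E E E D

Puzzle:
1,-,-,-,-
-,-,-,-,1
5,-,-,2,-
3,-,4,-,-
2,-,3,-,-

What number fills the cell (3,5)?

3

(2,1) = 4 (sole candidate).
(3,3) = 1 (sole candidate).
(4,2) = 2 (sole candidate).
(4,5) = 5 (sole candidate).
(5,5) = 4 (sole candidate).
(3,5) = 3: row 3 has {1,2,5}; col 5 has {1,4,5}; region has {2,4,5} → only 3 remains.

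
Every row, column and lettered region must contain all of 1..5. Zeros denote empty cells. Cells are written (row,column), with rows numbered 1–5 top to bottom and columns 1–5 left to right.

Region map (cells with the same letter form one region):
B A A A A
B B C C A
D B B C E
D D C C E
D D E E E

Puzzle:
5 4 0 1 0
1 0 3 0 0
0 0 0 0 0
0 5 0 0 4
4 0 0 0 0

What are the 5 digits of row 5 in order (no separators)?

41532

(1,3) = 2: row 1 has {1,4,5}; col 3 has {3}; region has {1,4} → only 2 remains.
(1,5) = 3: row 1 has {1,2,4,5}; col 5 has {4}; region has {1,2,4} → only 3 remains.
(2,2) = 2: row 2 has {1,3}; col 2 has {4,5}; region has {1,5} → only 2 remains.
(2,5) = 5: row 2 has {1,2,3}; col 5 has {3,4}; region has {1,2,3,4} → only 5 remains.
(3,2) = 3: row 3 has {}; col 2 has {2,4,5}; region has {1,2,5} → only 3 remains.
(3,3) = 4: row 3 has {3}; col 3 has {2,3}; region has {1,2,3,5} → only 4 remains.
(4,3) = 1: row 4 has {4,5}; col 3 has {2,3,4}; region has {3} → only 1 remains.
(4,4) = 2: row 4 has {1,4,5}; col 4 has {1}; region has {1,3} → only 2 remains.
(5,2) = 1: row 5 has {4}; col 2 has {2,3,4,5}; region has {4,5} → only 1 remains.
(5,3) = 5: row 5 has {1,4}; col 3 has {1,2,3,4}; region has {4} → only 5 remains.
(5,4) = 3: row 5 has {1,4,5}; col 4 has {1,2}; region has {4,5} → only 3 remains.
(5,5) = 2: row 5 has {1,3,4,5}; col 5 has {3,4,5}; region has {3,4,5} → only 2 remains.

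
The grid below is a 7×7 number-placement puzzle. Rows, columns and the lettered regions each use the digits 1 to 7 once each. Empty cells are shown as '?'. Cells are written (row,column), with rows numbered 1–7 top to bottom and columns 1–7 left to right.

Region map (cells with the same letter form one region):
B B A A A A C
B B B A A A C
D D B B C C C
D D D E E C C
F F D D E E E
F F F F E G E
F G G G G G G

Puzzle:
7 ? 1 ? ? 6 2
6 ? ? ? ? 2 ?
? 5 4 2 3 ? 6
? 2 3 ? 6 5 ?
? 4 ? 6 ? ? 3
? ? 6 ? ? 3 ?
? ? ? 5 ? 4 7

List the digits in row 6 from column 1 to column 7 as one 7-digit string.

(1,2) = 3: row 1 has {1,2,6,7}; col 2 has {2,4,5}; region has {2,4,6,7} → only 3 remains.
(1,4) = 4: row 1 has {1,2,3,6,7}; col 4 has {2,5,6}; region has {1,2,6} → only 4 remains.
(1,5) = 5: row 1 has {1,2,3,4,6,7}; col 5 has {3,6}; region has {1,2,4,6} → only 5 remains.
(2,2) = 1: row 2 has {2,6}; col 2 has {2,3,4,5}; region has {2,3,4,6,7} → only 1 remains.
(2,3) = 5: row 2 has {1,2,6}; col 3 has {1,3,4,6}; region has {1,2,3,4,6,7} → only 5 remains.
(2,5) = 7: row 2 has {1,2,5,6}; col 5 has {3,5,6}; region has {1,2,4,5,6} → only 7 remains.
(2,7) = 4: row 2 has {1,2,5,6,7}; col 7 has {2,3,6,7}; region has {2,3,5,6} → only 4 remains.
(3,1) = 1: row 3 has {2,3,4,5,6}; col 1 has {6,7}; region has {2,3,5,6} → only 1 remains.
(3,6) = 7: row 3 has {1,2,3,4,5,6}; col 6 has {2,3,4,5,6}; region has {2,3,4,5,6} → only 7 remains.
(4,1) = 4: row 4 has {2,3,5,6}; col 1 has {1,6,7}; region has {1,2,3,5,6} → only 4 remains.
(4,7) = 1: row 4 has {2,3,4,5,6}; col 7 has {2,3,4,6,7}; region has {2,3,4,5,6,7} → only 1 remains.
(5,3) = 7: row 5 has {3,4,6}; col 3 has {1,3,4,5,6}; region has {1,2,3,4,5,6} → only 7 remains.
(5,6) = 1: row 5 has {3,4,6,7}; col 6 has {2,3,4,5,6,7}; region has {3,6} → only 1 remains.
(6,2) = 7: row 6 has {3,6}; col 2 has {1,2,3,4,5}; region has {4,6} → only 7 remains.
(6,4) = 1: row 6 has {3,6,7}; col 4 has {2,4,5,6}; region has {4,6,7} → only 1 remains.
(6,7) = 5: row 6 has {1,3,6,7}; col 7 has {1,2,3,4,6,7}; region has {1,3,6} → only 5 remains.
(7,2) = 6: row 7 has {4,5,7}; col 2 has {1,2,3,4,5,7}; region has {3,4,5,7} → only 6 remains.
(7,3) = 2: row 7 has {4,5,6,7}; col 3 has {1,3,4,5,6,7}; region has {3,4,5,6,7} → only 2 remains.
(7,5) = 1: row 7 has {2,4,5,6,7}; col 5 has {3,5,6,7}; region has {2,3,4,5,6,7} → only 1 remains.
(2,4) = 3: row 2 has {1,2,4,5,6,7}; col 4 has {1,2,4,5,6}; region has {1,2,4,5,6,7} → only 3 remains.
(4,4) = 7: row 4 has {1,2,3,4,5,6}; col 4 has {1,2,3,4,5,6}; region has {1,3,5,6} → only 7 remains.
(5,5) = 2: row 5 has {1,3,4,6,7}; col 5 has {1,3,5,6,7}; region has {1,3,5,6,7} → only 2 remains.
(6,1) = 2: row 6 has {1,3,5,6,7}; col 1 has {1,4,6,7}; region has {1,4,6,7} → only 2 remains.
(6,5) = 4: row 6 has {1,2,3,5,6,7}; col 5 has {1,2,3,5,6,7}; region has {1,2,3,5,6,7} → only 4 remains.

2761435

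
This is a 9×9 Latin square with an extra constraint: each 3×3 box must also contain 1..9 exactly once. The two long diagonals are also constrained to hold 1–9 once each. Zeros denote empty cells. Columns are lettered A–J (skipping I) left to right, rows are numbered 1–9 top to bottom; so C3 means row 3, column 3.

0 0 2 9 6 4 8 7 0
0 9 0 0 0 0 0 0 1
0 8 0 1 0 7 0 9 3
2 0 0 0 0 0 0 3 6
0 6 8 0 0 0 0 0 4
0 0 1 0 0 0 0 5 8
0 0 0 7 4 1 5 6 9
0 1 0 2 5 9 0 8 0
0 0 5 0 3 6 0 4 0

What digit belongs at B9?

J1 = 5: row 1 has {2,4,6,7,8,9}; col 9 has {1,3,4,6,8,9}; box has {1,3,7,8,9}; anti-diagonal has {1} → only 5 remains.
H2 = 2: row 2 has {1,9}; col 8 has {3,4,5,6,7,8,9}; box has {1,3,5,7,8,9}; anti-diagonal has {1,5} → only 2 remains.
E3 = 2: row 3 has {1,3,7,8,9}; col 5 has {3,4,5,6}; box has {1,4,6,7,9} → only 2 remains.
D4 = 4: row 4 has {2,3,6}; col 4 has {1,2,7,9}; box has {}; main diagonal has {5,8,9} → only 4 remains.
F4 = 8: row 4 has {2,3,4,6}; col 6 has {1,4,6,7,9}; box has {4}; anti-diagonal has {1,2,5} → only 8 remains.
E5 = 7: row 5 has {4,6,8}; col 5 has {2,3,4,5,6}; box has {4,8}; main diagonal has {4,5,8,9}; anti-diagonal has {1,2,5,8} → only 7 remains.
H5 = 1: row 5 has {4,6,7,8}; col 8 has {2,3,4,5,6,7,8,9}; box has {3,4,5,6,8} → only 1 remains.
E6 = 9: row 6 has {1,5,8}; col 5 has {2,3,4,5,6,7}; box has {4,7,8} → only 9 remains.
C7 = 3: row 7 has {1,4,5,6,7,9}; col 3 has {1,2,5,8}; box has {1,5}; anti-diagonal has {1,2,5,7,8} → only 3 remains.
J8 = 7: row 8 has {1,2,5,8,9}; col 9 has {1,3,4,5,6,8,9}; box has {4,5,6,8,9} → only 7 remains.
A9 = 9: row 9 has {3,4,5,6}; col 1 has {2}; box has {1,3,5}; anti-diagonal has {1,2,3,5,7,8} → only 9 remains.
D9 = 8: row 9 has {3,4,5,6,9}; col 4 has {1,2,4,7,9}; box has {1,2,3,4,5,6,7,9} → only 8 remains.
J9 = 2: row 9 has {3,4,5,6,8,9}; col 9 has {1,3,4,5,6,7,8,9}; box has {4,5,6,7,8,9}; main diagonal has {4,5,7,8,9} → only 2 remains.
B1 = 3: row 1 has {2,4,5,6,7,8,9}; col 2 has {1,6,8,9}; box has {2,8,9} → only 3 remains.
E2 = 8: row 2 has {1,2,9}; col 5 has {2,3,4,5,6,7,9}; box has {1,2,4,6,7,9} → only 8 remains.
C3 = 6: row 3 has {1,2,3,7,8,9}; col 3 has {1,2,3,5,8}; box has {2,3,8,9}; main diagonal has {2,4,5,7,8,9} → only 6 remains.
G3 = 4: row 3 has {1,2,3,6,7,8,9}; col 7 has {5,8}; box has {1,2,3,5,7,8,9}; anti-diagonal has {1,2,3,5,7,8,9} → only 4 remains.
E4 = 1: row 4 has {2,3,4,6,8}; col 5 has {2,3,4,5,6,7,8,9}; box has {4,7,8,9} → only 1 remains.
D6 = 6: row 6 has {1,5,8,9}; col 4 has {1,2,4,7,8,9}; box has {1,4,7,8,9}; anti-diagonal has {1,2,3,4,5,7,8,9} → only 6 remains.
F6 = 3: row 6 has {1,5,6,8,9}; col 6 has {1,4,6,7,8,9}; box has {1,4,6,7,8,9}; main diagonal has {2,4,5,6,7,8,9} → only 3 remains.
A7 = 8: row 7 has {1,3,4,5,6,7,9}; col 1 has {2,9}; box has {1,3,5,9} → only 8 remains.
B7 = 2: row 7 has {1,3,4,5,6,7,8,9}; col 2 has {1,3,6,8,9}; box has {1,3,5,8,9} → only 2 remains.
C8 = 4: row 8 has {1,2,5,7,8,9}; col 3 has {1,2,3,5,6,8}; box has {1,2,3,5,8,9} → only 4 remains.
G8 = 3: row 8 has {1,2,4,5,7,8,9}; col 7 has {4,5,8}; box has {2,4,5,6,7,8,9} → only 3 remains.
B9 = 7: row 9 has {2,3,4,5,6,8,9}; col 2 has {1,2,3,6,8,9}; box has {1,2,3,4,5,8,9} → only 7 remains.

7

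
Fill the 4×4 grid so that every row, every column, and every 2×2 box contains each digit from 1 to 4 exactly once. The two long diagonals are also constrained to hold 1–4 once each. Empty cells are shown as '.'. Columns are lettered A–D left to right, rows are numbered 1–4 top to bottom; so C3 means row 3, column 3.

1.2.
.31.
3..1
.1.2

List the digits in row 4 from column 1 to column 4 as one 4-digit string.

B1 = 4: row 1 has {1,2}; col 2 has {1,3}; box has {1,3} → only 4 remains.
D1 = 3: row 1 has {1,2,4}; col 4 has {1,2}; box has {1,2}; anti-diagonal has {1} → only 3 remains.
A2 = 2: row 2 has {1,3}; col 1 has {1,3}; box has {1,3,4} → only 2 remains.
D2 = 4: row 2 has {1,2,3}; col 4 has {1,2,3}; box has {1,2,3} → only 4 remains.
B3 = 2: row 3 has {1,3}; col 2 has {1,3,4}; box has {1,3}; anti-diagonal has {1,3} → only 2 remains.
C3 = 4: row 3 has {1,2,3}; col 3 has {1,2}; box has {1,2}; main diagonal has {1,2,3} → only 4 remains.
A4 = 4: row 4 has {1,2}; col 1 has {1,2,3}; box has {1,2,3}; anti-diagonal has {1,2,3} → only 4 remains.
C4 = 3: row 4 has {1,2,4}; col 3 has {1,2,4}; box has {1,2,4} → only 3 remains.

4132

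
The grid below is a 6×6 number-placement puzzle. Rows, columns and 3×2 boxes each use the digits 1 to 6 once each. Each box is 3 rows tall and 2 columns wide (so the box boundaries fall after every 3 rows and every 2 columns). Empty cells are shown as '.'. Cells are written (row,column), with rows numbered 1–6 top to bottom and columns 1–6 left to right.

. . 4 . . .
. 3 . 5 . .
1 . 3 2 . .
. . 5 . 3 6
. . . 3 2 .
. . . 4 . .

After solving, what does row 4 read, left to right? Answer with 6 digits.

(4,4) = 1: row 4 has {3,5,6}; col 4 has {2,3,4,5}; box has {3,4,5} → only 1 remains.
(5,3) = 6: row 5 has {2,3}; col 3 has {3,4,5}; box has {1,3,4,5} → only 6 remains.
(6,3) = 2: row 6 has {4}; col 3 has {3,4,5,6}; box has {1,3,4,5,6} → only 2 remains.
(1,4) = 6: row 1 has {4}; col 4 has {1,2,3,4,5}; box has {2,3,4,5} → only 6 remains.
(2,3) = 1: row 2 has {3,5}; col 3 has {2,3,4,5,6}; box has {2,3,4,5,6} → only 1 remains.
(1,6) = 3: in row 1, 3 can only go here (every other open cell in that row sees a 3).
(1,5) = 1: in row 1, 1 can only go here (every other open cell in that row sees a 1).
(6,5) = 5: row 6 has {2,4}; col 5 has {1,2,3}; box has {2,3,6} → only 5 remains.
(6,6) = 1: row 6 has {2,4,5}; col 6 has {3,6}; box has {2,3,5,6} → only 1 remains.
(5,6) = 4: row 5 has {2,3,6}; col 6 has {1,3,6}; box has {1,2,3,5,6} → only 4 remains.
(6,2) = 6: row 6 has {1,2,4,5}; col 2 has {3}; box has {} → only 6 remains.
(2,6) = 2: row 2 has {1,3,5}; col 6 has {1,3,4,6}; box has {1,3} → only 2 remains.
(3,6) = 5: row 3 has {1,2,3}; col 6 has {1,2,3,4,6}; box has {1,2,3} → only 5 remains.
(5,1) = 5: row 5 has {2,3,4,6}; col 1 has {1}; box has {6} → only 5 remains.
(5,2) = 1: row 5 has {2,3,4,5,6}; col 2 has {3,6}; box has {5,6} → only 1 remains.
(6,1) = 3: row 6 has {1,2,4,5,6}; col 1 has {1,5}; box has {1,5,6} → only 3 remains.
(1,1) = 2: row 1 has {1,3,4,6}; col 1 has {1,3,5}; box has {1,3} → only 2 remains.
(1,2) = 5: row 1 has {1,2,3,4,6}; col 2 has {1,3,6}; box has {1,2,3} → only 5 remains.
(3,2) = 4: row 3 has {1,2,3,5}; col 2 has {1,3,5,6}; box has {1,2,3,5} → only 4 remains.
(3,5) = 6: row 3 has {1,2,3,4,5}; col 5 has {1,2,3,5}; box has {1,2,3,5} → only 6 remains.
(4,1) = 4: row 4 has {1,3,5,6}; col 1 has {1,2,3,5}; box has {1,3,5,6} → only 4 remains.
(4,2) = 2: row 4 has {1,3,4,5,6}; col 2 has {1,3,4,5,6}; box has {1,3,4,5,6} → only 2 remains.

425136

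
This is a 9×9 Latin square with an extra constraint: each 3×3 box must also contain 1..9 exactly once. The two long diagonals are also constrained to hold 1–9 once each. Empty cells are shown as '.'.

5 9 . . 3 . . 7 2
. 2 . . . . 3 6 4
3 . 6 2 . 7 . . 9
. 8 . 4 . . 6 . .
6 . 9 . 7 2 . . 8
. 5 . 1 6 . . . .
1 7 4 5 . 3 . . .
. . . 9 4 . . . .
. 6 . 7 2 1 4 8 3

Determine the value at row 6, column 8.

row 2, column 4 = 8: row 2 has {2,3,4,6}; col 4 has {1,2,4,5,7,9}; box has {2,3,7} → only 8 remains.
row 5, column 4 = 3: row 5 has {2,6,7,8,9}; col 4 has {1,2,4,5,7,8,9}; box has {1,2,4,6,7} → only 3 remains.
row 6, column 9 = 7: row 6 has {1,5,6}; col 9 has {2,3,4,8,9}; box has {6,8} → only 7 remains.
row 7, column 5 = 8: row 7 has {1,3,4,5,7}; col 5 has {2,3,4,6,7}; box has {1,2,3,4,5,7,9} → only 8 remains.
row 7, column 7 = 9: row 7 has {1,3,4,5,7,8}; col 7 has {3,4,6}; box has {3,4,8}; main diagonal has {2,3,4,5,6,7} → only 9 remains.
row 7, column 8 = 2: row 7 has {1,3,4,5,7,8,9}; col 8 has {6,7,8}; box has {3,4,8,9} → only 2 remains.
row 7, column 9 = 6: row 7 has {1,2,3,4,5,7,8,9}; col 9 has {2,3,4,7,8,9}; box has {2,3,4,8,9} → only 6 remains.
row 8, column 2 = 3: row 8 has {4,9}; col 2 has {2,5,6,7,8,9}; box has {1,4,6,7}; anti-diagonal has {1,2,4,6,7} → only 3 remains.
row 8, column 6 = 6: row 8 has {3,4,9}; col 6 has {1,2,3,7}; box has {1,2,3,4,5,7,8,9} → only 6 remains.
row 8, column 8 = 1: row 8 has {3,4,6,9}; col 8 has {2,6,7,8}; box has {2,3,4,6,8,9}; main diagonal has {2,3,4,5,6,7,9} → only 1 remains.
row 8, column 9 = 5: row 8 has {1,3,4,6,9}; col 9 has {2,3,4,6,7,8,9}; box has {1,2,3,4,6,8,9} → only 5 remains.
row 9, column 1 = 9: row 9 has {1,2,3,4,6,7,8}; col 1 has {1,3,5,6}; box has {1,3,4,6,7}; anti-diagonal has {1,2,3,4,6,7} → only 9 remains.
row 9, column 3 = 5: row 9 has {1,2,3,4,6,7,8,9}; col 3 has {4,6,9}; box has {1,3,4,6,7,9} → only 5 remains.
row 1, column 4 = 6: row 1 has {2,3,5,7,9}; col 4 has {1,2,3,4,5,7,8,9}; box has {2,3,7,8} → only 6 remains.
row 1, column 6 = 4: row 1 has {2,3,5,6,7,9}; col 6 has {1,2,3,6,7}; box has {2,3,6,7,8} → only 4 remains.
row 2, column 1 = 7: row 2 has {2,3,4,6,8}; col 1 has {1,3,5,6,9}; box has {2,3,5,6,9} → only 7 remains.
row 2, column 3 = 1: row 2 has {2,3,4,6,7,8}; col 3 has {4,5,6,9}; box has {2,3,5,6,7,9} → only 1 remains.
row 3, column 2 = 4: row 3 has {2,3,6,7,9}; col 2 has {2,3,5,6,7,8,9}; box has {1,2,3,5,6,7,9} → only 4 remains.
row 3, column 8 = 5: row 3 has {2,3,4,6,7,9}; col 8 has {1,2,6,7,8}; box has {2,3,4,6,7,9} → only 5 remains.
row 4, column 1 = 2: row 4 has {4,6,8}; col 1 has {1,3,5,6,7,9}; box has {5,6,8,9} → only 2 remains.
row 4, column 6 = 5: row 4 has {2,4,6,8}; col 6 has {1,2,3,4,6,7}; box has {1,2,3,4,6,7}; anti-diagonal has {1,2,3,4,6,7,9} → only 5 remains.
row 4, column 9 = 1: row 4 has {2,4,5,6,8}; col 9 has {2,3,4,5,6,7,8,9}; box has {6,7,8} → only 1 remains.
row 5, column 2 = 1: row 5 has {2,3,6,7,8,9}; col 2 has {2,3,4,5,6,7,8,9}; box has {2,5,6,8,9} → only 1 remains.
row 5, column 7 = 5: row 5 has {1,2,3,6,7,8,9}; col 7 has {3,4,6,9}; box has {1,6,7,8} → only 5 remains.
row 5, column 8 = 4: row 5 has {1,2,3,5,6,7,8,9}; col 8 has {1,2,5,6,7,8}; box has {1,5,6,7,8} → only 4 remains.
row 6, column 1 = 4: row 6 has {1,5,6,7}; col 1 has {1,2,3,5,6,7,9}; box has {1,2,5,6,8,9} → only 4 remains.
row 6, column 3 = 3: row 6 has {1,4,5,6,7}; col 3 has {1,4,5,6,9}; box has {1,2,4,5,6,8,9} → only 3 remains.
row 6, column 6 = 8: row 6 has {1,3,4,5,6,7}; col 6 has {1,2,3,4,5,6,7}; box has {1,2,3,4,5,6,7}; main diagonal has {1,2,3,4,5,6,7,9} → only 8 remains.
row 6, column 7 = 2: row 6 has {1,3,4,5,6,7,8}; col 7 has {3,4,5,6,9}; box has {1,4,5,6,7,8} → only 2 remains.
row 6, column 8 = 9: row 6 has {1,2,3,4,5,6,7,8}; col 8 has {1,2,4,5,6,7,8}; box has {1,2,4,5,6,7,8} → only 9 remains.

9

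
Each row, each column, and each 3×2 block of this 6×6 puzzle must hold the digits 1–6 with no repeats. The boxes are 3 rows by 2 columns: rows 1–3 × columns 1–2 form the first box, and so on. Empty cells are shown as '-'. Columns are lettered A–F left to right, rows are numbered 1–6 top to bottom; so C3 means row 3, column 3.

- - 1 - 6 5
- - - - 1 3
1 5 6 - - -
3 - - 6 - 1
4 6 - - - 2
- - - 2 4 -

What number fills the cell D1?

4

A1 = 2: row 1 has {1,5,6}; col 1 has {1,3,4}; box has {1,5} → only 2 remains.
A2 = 6: row 2 has {1,3}; col 1 has {1,2,3,4}; box has {1,2,5} → only 6 remains.
B2 = 4: row 2 has {1,3,6}; col 2 has {5,6}; box has {1,2,5,6} → only 4 remains.
D2 = 5: row 2 has {1,3,4,6}; col 4 has {2,6}; box has {1,6} → only 5 remains.
E3 = 2: row 3 has {1,5,6}; col 5 has {1,4,6}; box has {1,3,5,6} → only 2 remains.
F3 = 4: row 3 has {1,2,5,6}; col 6 has {1,2,3,5}; box has {1,2,3,5,6} → only 4 remains.
B4 = 2: row 4 has {1,3,6}; col 2 has {4,5,6}; box has {3,4,6} → only 2 remains.
E4 = 5: row 4 has {1,2,3,6}; col 5 has {1,2,4,6}; box has {1,2,4} → only 5 remains.
E5 = 3: row 5 has {2,4,6}; col 5 has {1,2,4,5,6}; box has {1,2,4,5} → only 3 remains.
A6 = 5: row 6 has {2,4}; col 1 has {1,2,3,4,6}; box has {2,3,4,6} → only 5 remains.
B6 = 1: row 6 has {2,4,5}; col 2 has {2,4,5,6}; box has {2,3,4,5,6} → only 1 remains.
C6 = 3: row 6 has {1,2,4,5}; col 3 has {1,6}; box has {2,6} → only 3 remains.
F6 = 6: row 6 has {1,2,3,4,5}; col 6 has {1,2,3,4,5}; box has {1,2,3,4,5} → only 6 remains.
B1 = 3: row 1 has {1,2,5,6}; col 2 has {1,2,4,5,6}; box has {1,2,4,5,6} → only 3 remains.
D1 = 4: row 1 has {1,2,3,5,6}; col 4 has {2,5,6}; box has {1,5,6} → only 4 remains.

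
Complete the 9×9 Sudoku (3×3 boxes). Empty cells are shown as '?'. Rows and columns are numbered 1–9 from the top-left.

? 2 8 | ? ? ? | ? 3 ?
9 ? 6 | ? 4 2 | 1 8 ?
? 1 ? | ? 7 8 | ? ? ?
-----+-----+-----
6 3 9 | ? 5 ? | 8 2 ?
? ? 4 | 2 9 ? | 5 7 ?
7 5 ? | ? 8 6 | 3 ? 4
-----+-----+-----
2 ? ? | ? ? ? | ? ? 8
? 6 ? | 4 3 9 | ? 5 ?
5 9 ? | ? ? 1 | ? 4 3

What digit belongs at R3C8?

R1C1 = 4: row 1 has {2,3,8}; col 1 has {2,5,6,7,9}; box has {1,2,6,8,9} → only 4 remains.
R1C6 = 5: row 1 has {2,3,4,8}; col 6 has {1,2,6,8,9}; box has {2,4,7,8} → only 5 remains.
R2C2 = 7: row 2 has {1,2,4,6,8,9}; col 2 has {1,2,3,5,6,9}; box has {1,2,4,6,8,9} → only 7 remains.
R2C4 = 3: row 2 has {1,2,4,6,7,8,9}; col 4 has {2,4}; box has {2,4,5,7,8} → only 3 remains.
R2C9 = 5: row 2 has {1,2,3,4,6,7,8,9}; col 9 has {3,4,8}; box has {1,3,8} → only 5 remains.
R3C1 = 3: row 3 has {1,7,8}; col 1 has {2,4,5,6,7,9}; box has {1,2,4,6,7,8,9} → only 3 remains.
R3C3 = 5: row 3 has {1,3,7,8}; col 3 has {4,6,8,9}; box has {1,2,3,4,6,7,8,9} → only 5 remains.
R4C9 = 1: row 4 has {2,3,5,6,8,9}; col 9 has {3,4,5,8}; box has {2,3,4,5,7,8} → only 1 remains.
R5C2 = 8: row 5 has {2,4,5,7,9}; col 2 has {1,2,3,5,6,7,9}; box has {3,4,5,6,7,9} → only 8 remains.
R5C6 = 3: row 5 has {2,4,5,7,8,9}; col 6 has {1,2,5,6,8,9}; box has {2,5,6,8,9} → only 3 remains.
R5C9 = 6: row 5 has {2,3,4,5,7,8,9}; col 9 has {1,3,4,5,8}; box has {1,2,3,4,5,7,8} → only 6 remains.
R6C4 = 1: row 6 has {3,4,5,6,7,8}; col 4 has {2,3,4}; box has {2,3,5,6,8,9} → only 1 remains.
R6C8 = 9: row 6 has {1,3,4,5,6,7,8}; col 8 has {2,3,4,5,7,8}; box has {1,2,3,4,5,6,7,8} → only 9 remains.
R7C2 = 4: row 7 has {2,8}; col 2 has {1,2,3,5,6,7,8,9}; box has {2,5,6,9} → only 4 remains.
R7C5 = 6: row 7 has {2,4,8}; col 5 has {3,4,5,7,8,9}; box has {1,3,4,9} → only 6 remains.
R7C6 = 7: row 7 has {2,4,6,8}; col 6 has {1,2,3,5,6,8,9}; box has {1,3,4,6,9} → only 7 remains.
R7C7 = 9: row 7 has {2,4,6,7,8}; col 7 has {1,3,5,8}; box has {3,4,5,8} → only 9 remains.
R7C8 = 1: row 7 has {2,4,6,7,8,9}; col 8 has {2,3,4,5,7,8,9}; box has {3,4,5,8,9} → only 1 remains.
R9C3 = 7: row 9 has {1,3,4,5,9}; col 3 has {4,5,6,8,9}; box has {2,4,5,6,9} → only 7 remains.
R9C4 = 8: row 9 has {1,3,4,5,7,9}; col 4 has {1,2,3,4}; box has {1,3,4,6,7,9} → only 8 remains.
R9C5 = 2: row 9 has {1,3,4,5,7,8,9}; col 5 has {3,4,5,6,7,8,9}; box has {1,3,4,6,7,8,9} → only 2 remains.
R9C7 = 6: row 9 has {1,2,3,4,5,7,8,9}; col 7 has {1,3,5,8,9}; box has {1,3,4,5,8,9} → only 6 remains.
R1C5 = 1: row 1 has {2,3,4,5,8}; col 5 has {2,3,4,5,6,7,8,9}; box has {2,3,4,5,7,8} → only 1 remains.
R1C7 = 7: row 1 has {1,2,3,4,5,8}; col 7 has {1,3,5,6,8,9}; box has {1,3,5,8} → only 7 remains.
R1C9 = 9: row 1 has {1,2,3,4,5,7,8}; col 9 has {1,3,4,5,6,8}; box has {1,3,5,7,8} → only 9 remains.
R3C8 = 6: row 3 has {1,3,5,7,8}; col 8 has {1,2,3,4,5,7,8,9}; box has {1,3,5,7,8,9} → only 6 remains.

6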